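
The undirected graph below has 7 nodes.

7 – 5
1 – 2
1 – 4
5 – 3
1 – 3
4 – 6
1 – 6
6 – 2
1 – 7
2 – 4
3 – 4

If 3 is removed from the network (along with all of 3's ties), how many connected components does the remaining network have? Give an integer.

1

3's neighbors (1, 4, and 5) remain reachable from one another through other ties, so the rest of the network stays in one piece.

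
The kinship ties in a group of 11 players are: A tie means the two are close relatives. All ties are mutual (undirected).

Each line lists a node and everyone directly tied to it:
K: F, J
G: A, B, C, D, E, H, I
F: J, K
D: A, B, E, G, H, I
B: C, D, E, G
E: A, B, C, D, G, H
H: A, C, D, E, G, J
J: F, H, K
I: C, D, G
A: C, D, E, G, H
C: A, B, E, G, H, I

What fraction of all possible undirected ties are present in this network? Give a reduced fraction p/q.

5/11

There are 25 edges and 11 nodes, so the maximum possible is C(11,2) = 55.
Density = 25/55 = 5/11.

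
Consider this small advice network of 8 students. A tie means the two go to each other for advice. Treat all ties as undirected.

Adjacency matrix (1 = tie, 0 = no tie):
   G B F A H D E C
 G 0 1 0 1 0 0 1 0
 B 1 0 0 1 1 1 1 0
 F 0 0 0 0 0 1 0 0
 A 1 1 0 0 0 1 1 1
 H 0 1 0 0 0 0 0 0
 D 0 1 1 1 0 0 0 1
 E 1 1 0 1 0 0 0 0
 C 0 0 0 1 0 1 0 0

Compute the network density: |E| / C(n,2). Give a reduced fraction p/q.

There are 12 edges and 8 nodes, so the maximum possible is C(8,2) = 28.
Density = 12/28 = 3/7.

3/7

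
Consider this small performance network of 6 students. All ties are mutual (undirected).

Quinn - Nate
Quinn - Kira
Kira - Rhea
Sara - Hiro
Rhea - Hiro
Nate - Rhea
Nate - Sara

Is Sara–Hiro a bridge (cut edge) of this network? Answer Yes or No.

No

Even without that edge, Sara still reaches Hiro via Sara – Nate – Rhea – Hiro, so the network stays connected. Not a bridge.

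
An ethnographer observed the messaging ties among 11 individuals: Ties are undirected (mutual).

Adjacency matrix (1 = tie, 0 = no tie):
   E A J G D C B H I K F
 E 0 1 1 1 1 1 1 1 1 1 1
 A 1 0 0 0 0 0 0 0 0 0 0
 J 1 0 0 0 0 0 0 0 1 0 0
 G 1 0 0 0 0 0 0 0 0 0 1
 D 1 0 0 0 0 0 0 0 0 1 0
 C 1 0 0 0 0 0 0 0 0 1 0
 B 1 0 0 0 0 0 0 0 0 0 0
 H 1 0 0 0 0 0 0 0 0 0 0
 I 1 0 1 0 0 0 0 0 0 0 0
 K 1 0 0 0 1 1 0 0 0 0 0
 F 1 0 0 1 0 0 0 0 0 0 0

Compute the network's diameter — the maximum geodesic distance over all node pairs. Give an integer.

Eccentricity of each node (its greatest distance to any other): A:2, B:2, C:2, D:2, E:1, F:2, G:2, H:2, I:2, J:2, K:2.
The maximum eccentricity is 2, realized for instance by the pair A–J via A – E – J. So the diameter is 2.

2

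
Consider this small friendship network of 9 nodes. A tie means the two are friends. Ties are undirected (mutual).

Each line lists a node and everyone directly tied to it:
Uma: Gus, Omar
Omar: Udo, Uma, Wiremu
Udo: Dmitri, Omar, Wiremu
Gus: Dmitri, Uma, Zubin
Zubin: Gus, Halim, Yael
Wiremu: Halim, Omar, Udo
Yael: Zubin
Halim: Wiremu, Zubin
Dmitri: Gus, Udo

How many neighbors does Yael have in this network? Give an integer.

1

Yael is directly tied to Zubin. That is 1 neighbor, so the degree of Yael is 1.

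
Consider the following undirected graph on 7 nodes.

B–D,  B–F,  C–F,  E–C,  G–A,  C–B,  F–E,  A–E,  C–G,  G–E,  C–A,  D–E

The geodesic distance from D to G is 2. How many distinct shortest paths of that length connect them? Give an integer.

1

The shortest distance is 2, and the only length-2 path is D–E–G. So there is exactly 1 shortest path.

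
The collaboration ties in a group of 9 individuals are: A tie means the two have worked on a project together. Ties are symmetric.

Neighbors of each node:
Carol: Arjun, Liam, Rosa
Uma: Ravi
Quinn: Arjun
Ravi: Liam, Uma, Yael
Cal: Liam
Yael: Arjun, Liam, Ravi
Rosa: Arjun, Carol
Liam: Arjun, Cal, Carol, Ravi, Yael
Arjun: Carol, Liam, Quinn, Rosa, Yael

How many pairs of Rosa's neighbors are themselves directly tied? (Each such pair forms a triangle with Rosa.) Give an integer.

Rosa's neighbors: Arjun and Carol.
Neighbor pairs that are themselves tied: Rosa–Arjun–Carol. Each forms one triangle with Rosa, for 1 in total.

1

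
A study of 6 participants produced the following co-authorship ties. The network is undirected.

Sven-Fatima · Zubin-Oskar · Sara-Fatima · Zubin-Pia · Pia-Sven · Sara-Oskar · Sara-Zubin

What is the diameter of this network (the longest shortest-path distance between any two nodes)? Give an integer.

3

Eccentricity of each node (its greatest distance to any other): Fatima:2, Oskar:3, Pia:2, Sara:2, Sven:3, Zubin:2.
The maximum eccentricity is 3, realized for instance by the pair Oskar–Sven via Oskar – Sara – Fatima – Sven. So the diameter is 3.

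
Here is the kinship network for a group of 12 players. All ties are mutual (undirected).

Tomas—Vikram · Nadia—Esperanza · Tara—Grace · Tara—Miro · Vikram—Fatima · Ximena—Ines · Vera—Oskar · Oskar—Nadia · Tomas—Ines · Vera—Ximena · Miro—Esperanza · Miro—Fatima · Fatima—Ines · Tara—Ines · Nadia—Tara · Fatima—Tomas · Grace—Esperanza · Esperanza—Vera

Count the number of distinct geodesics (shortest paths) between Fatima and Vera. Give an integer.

The shortest distance is 3. The length-3 paths are: Fatima–Miro–Esperanza–Vera; Fatima–Ines–Ximena–Vera.
That gives 2 distinct shortest paths.

2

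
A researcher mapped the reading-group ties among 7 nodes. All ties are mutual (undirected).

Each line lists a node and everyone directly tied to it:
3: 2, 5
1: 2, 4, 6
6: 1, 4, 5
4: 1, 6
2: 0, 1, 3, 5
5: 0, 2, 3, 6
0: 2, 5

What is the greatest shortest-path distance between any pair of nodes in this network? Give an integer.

3

Eccentricity of each node (its greatest distance to any other): 0:3, 1:2, 2:2, 3:3, 4:3, 5:2, 6:2.
The maximum eccentricity is 3, realized for instance by the pair 0–4 via 0 – 2 – 1 – 4. So the diameter is 3.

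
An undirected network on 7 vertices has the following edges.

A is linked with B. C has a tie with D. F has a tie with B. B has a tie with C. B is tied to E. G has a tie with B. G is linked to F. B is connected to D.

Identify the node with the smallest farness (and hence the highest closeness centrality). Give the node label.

Farness (sum of distances to all others) for each node — A:11, B:6, C:10, D:10, E:11, F:10, G:10.
The smallest farness is 6, for B, so B has the highest closeness.

B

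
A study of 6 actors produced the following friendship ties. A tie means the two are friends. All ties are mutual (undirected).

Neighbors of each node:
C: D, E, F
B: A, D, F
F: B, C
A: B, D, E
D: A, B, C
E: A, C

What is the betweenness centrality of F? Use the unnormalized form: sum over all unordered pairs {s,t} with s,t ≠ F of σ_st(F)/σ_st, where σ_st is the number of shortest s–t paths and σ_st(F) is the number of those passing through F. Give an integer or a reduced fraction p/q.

1/2

Pairs whose geodesics pass through F — C–B: 1/2.
All other pairs contribute 0.
Summing the contributions gives betweenness(F) = 1/2.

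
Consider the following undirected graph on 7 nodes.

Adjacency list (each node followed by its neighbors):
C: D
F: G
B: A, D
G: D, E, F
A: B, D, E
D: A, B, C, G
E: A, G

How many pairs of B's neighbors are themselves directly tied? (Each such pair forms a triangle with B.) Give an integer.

B's neighbors: A and D.
Neighbor pairs that are themselves tied: B–A–D. Each forms one triangle with B, for 1 in total.

1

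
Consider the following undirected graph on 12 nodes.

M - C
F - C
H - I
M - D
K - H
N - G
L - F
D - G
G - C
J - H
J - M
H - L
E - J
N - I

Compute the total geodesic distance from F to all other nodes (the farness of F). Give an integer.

27

Distances from F: C:1, D:3, E:4, G:2, H:2, I:3, J:3, K:3, L:1, M:2, N:3.
Sum = 1 + 3 + 4 + 2 + 2 + 3 + 3 + 3 + 1 + 2 + 3 = 27.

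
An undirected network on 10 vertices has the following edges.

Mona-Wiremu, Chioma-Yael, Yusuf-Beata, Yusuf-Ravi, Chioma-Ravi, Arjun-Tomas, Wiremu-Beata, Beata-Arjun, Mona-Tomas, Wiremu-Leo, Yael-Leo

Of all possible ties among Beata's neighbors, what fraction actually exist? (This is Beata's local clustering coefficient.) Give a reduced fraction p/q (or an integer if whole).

Beata's neighbors: Arjun, Wiremu, and Yusuf (k = 3).
Possible neighbor pairs: C(3,2) = 3. Edges among them: none → e = 0.
Clustering(Beata) = 0/3 = 0.

0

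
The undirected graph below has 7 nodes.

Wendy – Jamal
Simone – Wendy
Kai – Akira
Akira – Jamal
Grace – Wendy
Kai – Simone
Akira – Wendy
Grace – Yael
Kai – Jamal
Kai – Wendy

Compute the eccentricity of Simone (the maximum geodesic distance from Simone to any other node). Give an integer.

3

Distances from Simone: Akira:2, Grace:2, Jamal:2, Kai:1, Wendy:1, Yael:3.
The largest is 3 (to Yael), so the eccentricity of Simone is 3.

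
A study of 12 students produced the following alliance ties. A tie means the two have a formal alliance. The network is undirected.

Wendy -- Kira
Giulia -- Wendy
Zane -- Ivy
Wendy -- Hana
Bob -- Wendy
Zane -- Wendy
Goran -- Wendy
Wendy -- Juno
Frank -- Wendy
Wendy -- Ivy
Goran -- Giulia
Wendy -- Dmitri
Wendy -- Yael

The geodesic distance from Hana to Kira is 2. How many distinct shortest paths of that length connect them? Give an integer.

1

The shortest distance is 2, and the only length-2 path is Hana–Wendy–Kira. So there is exactly 1 shortest path.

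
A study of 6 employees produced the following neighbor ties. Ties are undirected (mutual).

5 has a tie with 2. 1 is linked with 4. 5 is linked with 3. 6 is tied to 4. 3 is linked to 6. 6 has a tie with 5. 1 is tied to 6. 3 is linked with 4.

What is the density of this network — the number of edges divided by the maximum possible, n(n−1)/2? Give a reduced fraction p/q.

There are 8 edges and 6 nodes, so the maximum possible is C(6,2) = 15.
Density = 8/15.

8/15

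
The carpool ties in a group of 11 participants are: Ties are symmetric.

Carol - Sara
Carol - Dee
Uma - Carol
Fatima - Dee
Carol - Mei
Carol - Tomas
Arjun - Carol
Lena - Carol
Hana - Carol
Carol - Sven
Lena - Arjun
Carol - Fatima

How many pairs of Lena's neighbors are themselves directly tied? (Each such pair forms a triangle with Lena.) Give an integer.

1

Lena's neighbors: Arjun and Carol.
Neighbor pairs that are themselves tied: Lena–Arjun–Carol. Each forms one triangle with Lena, for 1 in total.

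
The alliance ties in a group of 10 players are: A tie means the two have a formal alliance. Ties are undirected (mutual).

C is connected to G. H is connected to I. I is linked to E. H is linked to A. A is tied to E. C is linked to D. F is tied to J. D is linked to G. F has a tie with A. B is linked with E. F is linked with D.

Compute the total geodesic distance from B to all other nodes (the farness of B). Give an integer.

29

Distances from B: A:2, C:5, D:4, E:1, F:3, G:5, H:3, I:2, J:4.
Sum = 2 + 5 + 4 + 1 + 3 + 5 + 3 + 2 + 4 = 29.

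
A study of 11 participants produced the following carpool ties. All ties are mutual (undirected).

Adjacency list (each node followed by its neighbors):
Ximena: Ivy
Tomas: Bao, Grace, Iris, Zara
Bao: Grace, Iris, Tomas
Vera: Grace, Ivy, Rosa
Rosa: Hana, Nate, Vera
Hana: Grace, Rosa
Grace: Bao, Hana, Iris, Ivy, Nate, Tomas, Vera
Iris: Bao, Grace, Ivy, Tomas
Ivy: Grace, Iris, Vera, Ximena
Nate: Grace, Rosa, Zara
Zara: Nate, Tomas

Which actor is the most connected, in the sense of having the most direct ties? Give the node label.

Degrees — Bao:3, Grace:7, Hana:2, Iris:4, Ivy:4, Nate:3, Rosa:3, Tomas:4, Vera:3, Ximena:1, Zara:2.
The maximum is 7, attained only by Grace.

Grace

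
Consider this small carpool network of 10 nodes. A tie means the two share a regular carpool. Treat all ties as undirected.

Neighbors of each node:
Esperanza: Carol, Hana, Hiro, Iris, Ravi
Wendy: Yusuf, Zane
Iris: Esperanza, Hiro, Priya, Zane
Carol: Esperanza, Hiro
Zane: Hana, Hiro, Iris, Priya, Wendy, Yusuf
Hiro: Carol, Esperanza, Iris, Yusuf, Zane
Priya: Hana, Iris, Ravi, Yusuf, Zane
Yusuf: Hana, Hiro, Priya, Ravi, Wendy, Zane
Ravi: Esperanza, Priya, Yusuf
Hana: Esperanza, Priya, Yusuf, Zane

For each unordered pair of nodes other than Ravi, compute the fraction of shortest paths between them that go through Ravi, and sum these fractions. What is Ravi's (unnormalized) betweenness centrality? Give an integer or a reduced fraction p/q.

Pairs whose geodesics pass through Ravi — Priya–Esperanza: 1/3; Priya–Carol: 1/6; Wendy–Esperanza: 1/6; Yusuf–Esperanza: 1/3.
All other pairs contribute 0.
Summing the contributions gives betweenness(Ravi) = 1.

1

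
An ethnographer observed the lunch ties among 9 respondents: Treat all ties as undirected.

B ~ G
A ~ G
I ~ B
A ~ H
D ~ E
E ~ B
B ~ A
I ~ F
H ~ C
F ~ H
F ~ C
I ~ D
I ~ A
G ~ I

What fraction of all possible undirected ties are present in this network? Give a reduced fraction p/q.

There are 14 edges and 9 nodes, so the maximum possible is C(9,2) = 36.
Density = 14/36 = 7/18.

7/18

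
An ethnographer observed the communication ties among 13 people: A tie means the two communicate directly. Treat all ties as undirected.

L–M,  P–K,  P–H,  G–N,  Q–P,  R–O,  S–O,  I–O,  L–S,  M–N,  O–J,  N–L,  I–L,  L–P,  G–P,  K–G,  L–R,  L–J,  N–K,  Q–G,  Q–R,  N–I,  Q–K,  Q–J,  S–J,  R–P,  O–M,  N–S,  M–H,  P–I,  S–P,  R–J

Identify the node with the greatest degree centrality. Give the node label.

Degrees — G:4, H:2, I:4, J:5, K:4, L:7, M:4, N:6, O:5, P:8, Q:5, R:5, S:5.
The maximum is 8, attained only by P.

P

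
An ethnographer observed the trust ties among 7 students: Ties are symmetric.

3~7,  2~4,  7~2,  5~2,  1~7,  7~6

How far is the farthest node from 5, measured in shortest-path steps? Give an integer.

Distances from 5: 1:3, 2:1, 3:3, 4:2, 6:3, 7:2.
The largest is 3 (to 6, 3, and 1), so the eccentricity of 5 is 3.

3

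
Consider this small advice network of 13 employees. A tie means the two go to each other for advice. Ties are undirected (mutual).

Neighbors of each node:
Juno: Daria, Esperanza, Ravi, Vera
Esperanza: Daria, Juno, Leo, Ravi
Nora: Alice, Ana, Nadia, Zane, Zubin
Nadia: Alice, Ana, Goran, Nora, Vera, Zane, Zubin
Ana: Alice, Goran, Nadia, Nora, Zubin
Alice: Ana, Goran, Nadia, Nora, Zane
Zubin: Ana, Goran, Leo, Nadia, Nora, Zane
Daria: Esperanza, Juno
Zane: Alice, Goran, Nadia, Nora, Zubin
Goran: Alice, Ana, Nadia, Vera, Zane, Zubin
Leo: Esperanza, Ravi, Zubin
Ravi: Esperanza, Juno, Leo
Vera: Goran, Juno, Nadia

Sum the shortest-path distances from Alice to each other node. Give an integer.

27

Distances from Alice: Ana:1, Daria:4, Esperanza:4, Goran:1, Juno:3, Leo:3, Nadia:1, Nora:1, Ravi:4, Vera:2, Zane:1, Zubin:2.
Sum = 1 + 4 + 4 + 1 + 3 + 3 + 1 + 1 + 4 + 2 + 1 + 2 = 27.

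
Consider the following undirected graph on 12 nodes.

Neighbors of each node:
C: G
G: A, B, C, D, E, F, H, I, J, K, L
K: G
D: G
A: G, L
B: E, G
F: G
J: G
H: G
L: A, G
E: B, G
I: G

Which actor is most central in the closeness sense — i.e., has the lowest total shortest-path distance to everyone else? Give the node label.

G

Farness (sum of distances to all others) for each node — A:20, B:20, C:21, D:21, E:20, F:21, G:11, H:21, I:21, J:21, K:21, L:20.
The smallest farness is 11, for G, so G has the highest closeness.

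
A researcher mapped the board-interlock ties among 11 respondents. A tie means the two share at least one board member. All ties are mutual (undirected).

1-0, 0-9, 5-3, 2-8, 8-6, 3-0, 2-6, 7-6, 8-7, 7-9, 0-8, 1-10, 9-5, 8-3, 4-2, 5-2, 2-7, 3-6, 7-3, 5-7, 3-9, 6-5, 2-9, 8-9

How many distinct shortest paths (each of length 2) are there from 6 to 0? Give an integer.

2

The shortest distance is 2. The length-2 paths are: 6–8–0; 6–3–0.
That gives 2 distinct shortest paths.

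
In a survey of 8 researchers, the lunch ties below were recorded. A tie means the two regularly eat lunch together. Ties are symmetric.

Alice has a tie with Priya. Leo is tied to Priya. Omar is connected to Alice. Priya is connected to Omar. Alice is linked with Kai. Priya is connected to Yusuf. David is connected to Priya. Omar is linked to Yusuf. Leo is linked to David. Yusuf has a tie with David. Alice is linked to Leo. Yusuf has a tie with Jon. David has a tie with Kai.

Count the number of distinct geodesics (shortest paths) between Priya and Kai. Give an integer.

2

The shortest distance is 2. The length-2 paths are: Priya–David–Kai; Priya–Alice–Kai.
That gives 2 distinct shortest paths.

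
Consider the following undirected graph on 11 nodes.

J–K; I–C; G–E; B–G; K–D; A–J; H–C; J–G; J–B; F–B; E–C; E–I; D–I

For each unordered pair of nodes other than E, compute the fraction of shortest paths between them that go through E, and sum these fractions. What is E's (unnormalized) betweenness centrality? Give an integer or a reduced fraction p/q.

29/2

Pairs whose geodesics pass through E — F–C: 1; F–H: 1; F–I: 1; C–J: 1; C–G: 1; C–B: 1; C–A: 1; J–H: 1; J–I: 1/2; G–D: 1/2; G–H: 1; G–I: 1; B–H: 1; B–I: 1 … (+2 more pairs).
All other pairs contribute 0.
Summing the contributions gives betweenness(E) = 29/2.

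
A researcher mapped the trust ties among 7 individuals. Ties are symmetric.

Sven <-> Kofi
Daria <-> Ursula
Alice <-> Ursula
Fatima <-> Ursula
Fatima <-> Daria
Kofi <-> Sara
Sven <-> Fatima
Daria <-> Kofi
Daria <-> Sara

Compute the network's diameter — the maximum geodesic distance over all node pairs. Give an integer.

Eccentricity of each node (its greatest distance to any other): Alice:3, Daria:2, Fatima:2, Kofi:3, Sara:3, Sven:3, Ursula:2.
The maximum eccentricity is 3, realized for instance by the pair Kofi–Alice via Kofi – Daria – Ursula – Alice. So the diameter is 3.

3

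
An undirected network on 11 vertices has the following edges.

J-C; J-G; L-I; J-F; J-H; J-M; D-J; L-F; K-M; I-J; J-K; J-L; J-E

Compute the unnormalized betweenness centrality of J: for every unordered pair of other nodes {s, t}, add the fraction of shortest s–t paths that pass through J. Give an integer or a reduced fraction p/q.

Pairs whose geodesics pass through J — L–G: 1; L–M: 1; L–C: 1; L–K: 1; L–D: 1; L–H: 1; L–E: 1; G–M: 1; G–C: 1; G–F: 1; G–K: 1; G–D: 1; G–H: 1; G–E: 1 … (+28 more pairs).
All other pairs contribute 0.
Summing the contributions gives betweenness(J) = 83/2.

83/2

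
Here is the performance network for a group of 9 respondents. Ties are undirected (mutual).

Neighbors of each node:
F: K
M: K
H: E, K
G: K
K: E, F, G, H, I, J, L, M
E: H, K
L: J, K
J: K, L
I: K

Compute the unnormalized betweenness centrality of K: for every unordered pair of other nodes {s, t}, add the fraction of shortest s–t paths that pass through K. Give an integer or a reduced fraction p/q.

26

Pairs whose geodesics pass through K — I–F: 1; I–G: 1; I–E: 1; I–M: 1; I–J: 1; I–L: 1; I–H: 1; F–G: 1; F–E: 1; F–M: 1; F–J: 1; F–L: 1; F–H: 1; G–E: 1 … (+12 more pairs).
All other pairs contribute 0.
Summing the contributions gives betweenness(K) = 26.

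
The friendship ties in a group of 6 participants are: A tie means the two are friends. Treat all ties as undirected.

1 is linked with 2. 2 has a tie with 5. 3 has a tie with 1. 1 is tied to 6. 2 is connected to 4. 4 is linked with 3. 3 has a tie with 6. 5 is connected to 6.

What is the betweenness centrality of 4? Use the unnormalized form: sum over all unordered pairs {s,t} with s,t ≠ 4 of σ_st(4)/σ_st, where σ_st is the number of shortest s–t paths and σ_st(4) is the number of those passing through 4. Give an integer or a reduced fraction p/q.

1/2

Pairs whose geodesics pass through 4 — 3–2: 1/2.
All other pairs contribute 0.
Summing the contributions gives betweenness(4) = 1/2.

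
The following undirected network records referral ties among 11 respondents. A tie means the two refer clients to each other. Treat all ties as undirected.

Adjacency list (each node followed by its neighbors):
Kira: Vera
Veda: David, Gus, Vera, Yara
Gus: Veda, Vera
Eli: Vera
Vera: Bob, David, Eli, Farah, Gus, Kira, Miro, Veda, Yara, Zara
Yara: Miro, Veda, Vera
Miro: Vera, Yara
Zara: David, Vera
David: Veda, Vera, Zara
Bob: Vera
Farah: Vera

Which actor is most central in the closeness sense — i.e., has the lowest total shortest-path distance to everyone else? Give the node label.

Farness (sum of distances to all others) for each node — Bob:19, David:17, Eli:19, Farah:19, Gus:18, Kira:19, Miro:18, Veda:16, Vera:10, Yara:17, Zara:18.
The smallest farness is 10, for Vera, so Vera has the highest closeness.

Vera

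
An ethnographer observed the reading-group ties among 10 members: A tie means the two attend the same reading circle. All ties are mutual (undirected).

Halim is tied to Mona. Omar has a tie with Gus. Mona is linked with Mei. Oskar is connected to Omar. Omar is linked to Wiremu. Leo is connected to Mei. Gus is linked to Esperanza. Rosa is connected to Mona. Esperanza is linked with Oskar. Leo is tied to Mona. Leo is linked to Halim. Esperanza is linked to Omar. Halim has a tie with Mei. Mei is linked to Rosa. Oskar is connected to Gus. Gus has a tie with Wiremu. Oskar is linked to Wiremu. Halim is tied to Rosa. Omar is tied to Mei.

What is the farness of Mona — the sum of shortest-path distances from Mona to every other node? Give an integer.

18

Distances from Mona: Esperanza:3, Gus:3, Halim:1, Leo:1, Mei:1, Omar:2, Oskar:3, Rosa:1, Wiremu:3.
Sum = 3 + 3 + 1 + 1 + 1 + 2 + 3 + 1 + 3 = 18.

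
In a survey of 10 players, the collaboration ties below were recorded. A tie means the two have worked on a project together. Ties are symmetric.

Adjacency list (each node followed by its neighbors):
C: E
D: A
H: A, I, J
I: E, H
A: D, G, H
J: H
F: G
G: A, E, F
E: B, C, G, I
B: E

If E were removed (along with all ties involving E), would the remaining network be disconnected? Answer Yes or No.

Yes

Removing E leaves {A, D, F, G, H, I, and J} with no path to {C}, so the network splits into 3 components. E is a cut vertex.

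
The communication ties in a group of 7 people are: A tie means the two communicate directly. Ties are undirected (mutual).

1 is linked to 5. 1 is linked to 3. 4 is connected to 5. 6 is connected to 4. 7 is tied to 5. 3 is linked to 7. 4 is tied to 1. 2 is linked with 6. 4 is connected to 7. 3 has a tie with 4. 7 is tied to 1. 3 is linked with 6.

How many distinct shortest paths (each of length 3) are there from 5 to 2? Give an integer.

The shortest distance is 3, and the only length-3 path is 5–4–6–2. So there is exactly 1 shortest path.

1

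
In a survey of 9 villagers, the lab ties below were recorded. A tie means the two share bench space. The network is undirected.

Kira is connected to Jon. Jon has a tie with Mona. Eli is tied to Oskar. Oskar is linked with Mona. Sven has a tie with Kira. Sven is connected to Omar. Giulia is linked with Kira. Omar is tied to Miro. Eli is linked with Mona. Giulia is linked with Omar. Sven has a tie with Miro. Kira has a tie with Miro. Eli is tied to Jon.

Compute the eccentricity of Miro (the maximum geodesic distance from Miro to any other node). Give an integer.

4

Distances from Miro: Eli:3, Giulia:2, Jon:2, Kira:1, Mona:3, Omar:1, Oskar:4, Sven:1.
The largest is 4 (to Oskar), so the eccentricity of Miro is 4.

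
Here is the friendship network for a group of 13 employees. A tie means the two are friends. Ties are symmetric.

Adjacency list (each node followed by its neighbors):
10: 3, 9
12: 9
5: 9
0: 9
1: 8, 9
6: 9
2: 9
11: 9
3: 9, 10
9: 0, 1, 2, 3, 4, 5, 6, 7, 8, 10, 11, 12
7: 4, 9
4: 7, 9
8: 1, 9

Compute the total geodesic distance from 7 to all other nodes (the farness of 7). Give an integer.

Distances from 7: 0:2, 1:2, 2:2, 3:2, 4:1, 5:2, 6:2, 8:2, 9:1, 10:2, 11:2, 12:2.
Sum = 2 + 2 + 2 + 2 + 1 + 2 + 2 + 2 + 1 + 2 + 2 + 2 = 22.

22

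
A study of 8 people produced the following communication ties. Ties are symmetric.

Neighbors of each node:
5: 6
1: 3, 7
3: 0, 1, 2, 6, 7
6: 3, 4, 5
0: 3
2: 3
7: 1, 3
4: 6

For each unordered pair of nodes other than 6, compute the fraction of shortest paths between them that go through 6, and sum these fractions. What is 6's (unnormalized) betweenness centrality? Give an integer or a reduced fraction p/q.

11

Pairs whose geodesics pass through 6 — 7–4: 1; 7–5: 1; 4–0: 1; 4–1: 1; 4–3: 1; 4–5: 1; 4–2: 1; 0–5: 1; 1–5: 1; 3–5: 1; 5–2: 1.
All other pairs contribute 0.
Summing the contributions gives betweenness(6) = 11.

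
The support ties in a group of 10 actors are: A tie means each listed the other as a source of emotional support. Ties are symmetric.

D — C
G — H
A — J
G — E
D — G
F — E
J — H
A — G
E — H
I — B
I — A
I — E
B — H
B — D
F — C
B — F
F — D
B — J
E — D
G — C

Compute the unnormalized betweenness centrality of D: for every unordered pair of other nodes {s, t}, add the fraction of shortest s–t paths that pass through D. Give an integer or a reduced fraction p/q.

Pairs whose geodesics pass through D — C–I: 2/6; C–B: 1/2; C–E: 1/3; C–J: 1/4; A–F: 1/6; F–G: 1/3; B–E: 1/4; B–G: 1/2.
All other pairs contribute 0.
Summing the contributions gives betweenness(D) = 8/3.

8/3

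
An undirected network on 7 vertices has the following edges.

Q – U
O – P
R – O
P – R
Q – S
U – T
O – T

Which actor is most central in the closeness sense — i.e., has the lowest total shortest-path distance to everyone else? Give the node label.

Farness (sum of distances to all others) for each node — O:12, P:16, Q:15, R:16, S:20, T:11, U:12.
The smallest farness is 11, for T, so T has the highest closeness.

T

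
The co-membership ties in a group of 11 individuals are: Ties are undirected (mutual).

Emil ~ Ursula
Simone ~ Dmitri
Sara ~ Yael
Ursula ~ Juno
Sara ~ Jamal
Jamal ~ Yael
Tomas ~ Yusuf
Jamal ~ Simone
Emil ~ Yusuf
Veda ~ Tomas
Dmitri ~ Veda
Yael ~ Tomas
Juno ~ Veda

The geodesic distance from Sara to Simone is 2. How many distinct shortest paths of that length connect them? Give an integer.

The shortest distance is 2, and the only length-2 path is Sara–Jamal–Simone. So there is exactly 1 shortest path.

1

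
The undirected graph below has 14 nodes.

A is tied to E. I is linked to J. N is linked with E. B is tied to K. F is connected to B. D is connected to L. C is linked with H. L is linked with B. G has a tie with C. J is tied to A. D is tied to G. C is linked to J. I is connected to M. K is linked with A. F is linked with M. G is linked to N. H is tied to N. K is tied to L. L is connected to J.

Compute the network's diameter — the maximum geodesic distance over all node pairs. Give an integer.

Eccentricity of each node (its greatest distance to any other): A:3, B:4, C:4, D:4, E:4, F:5, G:4, H:5, I:4, J:3, K:4, L:3, M:5, N:5.
The maximum eccentricity is 5, realized for instance by the pair M–N via M – I – J – C – H – N. So the diameter is 5.

5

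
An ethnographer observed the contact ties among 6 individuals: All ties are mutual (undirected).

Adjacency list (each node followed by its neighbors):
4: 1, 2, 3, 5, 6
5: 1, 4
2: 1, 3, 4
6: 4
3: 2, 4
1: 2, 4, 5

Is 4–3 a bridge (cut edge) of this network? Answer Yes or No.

No

Even without that edge, 4 still reaches 3 via 4 – 2 – 3, so the network stays connected. Not a bridge.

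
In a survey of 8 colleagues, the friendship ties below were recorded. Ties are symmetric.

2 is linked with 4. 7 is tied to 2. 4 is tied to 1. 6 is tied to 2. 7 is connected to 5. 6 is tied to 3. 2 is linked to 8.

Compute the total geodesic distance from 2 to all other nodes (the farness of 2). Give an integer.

Distances from 2: 1:2, 3:2, 4:1, 5:2, 6:1, 7:1, 8:1.
Sum = 2 + 2 + 1 + 2 + 1 + 1 + 1 = 10.

10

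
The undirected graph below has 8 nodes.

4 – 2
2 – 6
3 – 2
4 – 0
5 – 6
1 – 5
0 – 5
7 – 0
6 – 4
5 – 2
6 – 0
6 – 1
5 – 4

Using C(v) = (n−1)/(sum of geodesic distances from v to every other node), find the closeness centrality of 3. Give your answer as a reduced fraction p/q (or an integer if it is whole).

Distances from 3: 0:3, 1:3, 2:1, 4:2, 5:2, 6:2, 7:4. Sum = 17.
n = 8, so closeness = 7/17.

7/17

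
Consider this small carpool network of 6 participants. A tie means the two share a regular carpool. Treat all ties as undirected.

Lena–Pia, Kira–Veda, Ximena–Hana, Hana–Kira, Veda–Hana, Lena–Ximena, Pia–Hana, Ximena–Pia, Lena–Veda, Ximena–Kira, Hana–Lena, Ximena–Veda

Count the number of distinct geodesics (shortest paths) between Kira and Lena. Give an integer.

The shortest distance is 2. The length-2 paths are: Kira–Ximena–Lena; Kira–Hana–Lena; Kira–Veda–Lena.
That gives 3 distinct shortest paths.

3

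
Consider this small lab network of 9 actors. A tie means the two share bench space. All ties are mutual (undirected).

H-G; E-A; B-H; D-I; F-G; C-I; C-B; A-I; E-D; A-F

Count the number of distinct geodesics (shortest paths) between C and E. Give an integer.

2

The shortest distance is 3. The length-3 paths are: C–I–D–E; C–I–A–E.
That gives 2 distinct shortest paths.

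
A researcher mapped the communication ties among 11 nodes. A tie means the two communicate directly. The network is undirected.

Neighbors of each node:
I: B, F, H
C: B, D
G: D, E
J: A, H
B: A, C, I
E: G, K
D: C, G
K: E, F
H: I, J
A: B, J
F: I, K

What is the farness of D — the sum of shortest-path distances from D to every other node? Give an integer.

Distances from D: A:3, B:2, C:1, E:2, F:4, G:1, H:4, I:3, J:4, K:3.
Sum = 3 + 2 + 1 + 2 + 4 + 1 + 4 + 3 + 4 + 3 = 27.

27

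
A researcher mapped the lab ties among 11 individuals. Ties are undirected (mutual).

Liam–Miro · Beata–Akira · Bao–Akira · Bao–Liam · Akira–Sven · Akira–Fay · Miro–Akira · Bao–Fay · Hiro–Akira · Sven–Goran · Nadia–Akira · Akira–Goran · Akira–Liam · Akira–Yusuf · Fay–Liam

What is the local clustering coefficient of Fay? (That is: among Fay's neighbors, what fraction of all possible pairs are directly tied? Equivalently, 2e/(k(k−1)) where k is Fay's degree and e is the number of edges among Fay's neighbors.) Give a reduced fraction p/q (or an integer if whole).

Fay's neighbors: Akira, Bao, and Liam (k = 3).
Possible neighbor pairs: C(3,2) = 3. Edges among them: Akira–Bao, Akira–Liam, Bao–Liam → e = 3.
Clustering(Fay) = 3/3 = 1.

1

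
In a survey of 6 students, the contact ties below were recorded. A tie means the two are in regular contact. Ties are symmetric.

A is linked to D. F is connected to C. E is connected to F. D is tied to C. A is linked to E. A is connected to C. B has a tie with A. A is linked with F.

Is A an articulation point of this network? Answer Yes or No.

Removing A leaves {C, D, E, and F} with no path to {B}, so the network splits into 2 components. A is a cut vertex.

Yes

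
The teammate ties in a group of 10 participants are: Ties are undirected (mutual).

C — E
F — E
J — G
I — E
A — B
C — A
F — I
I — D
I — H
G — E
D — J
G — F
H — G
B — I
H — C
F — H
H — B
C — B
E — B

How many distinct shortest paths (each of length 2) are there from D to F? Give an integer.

1

The shortest distance is 2, and the only length-2 path is D–I–F. So there is exactly 1 shortest path.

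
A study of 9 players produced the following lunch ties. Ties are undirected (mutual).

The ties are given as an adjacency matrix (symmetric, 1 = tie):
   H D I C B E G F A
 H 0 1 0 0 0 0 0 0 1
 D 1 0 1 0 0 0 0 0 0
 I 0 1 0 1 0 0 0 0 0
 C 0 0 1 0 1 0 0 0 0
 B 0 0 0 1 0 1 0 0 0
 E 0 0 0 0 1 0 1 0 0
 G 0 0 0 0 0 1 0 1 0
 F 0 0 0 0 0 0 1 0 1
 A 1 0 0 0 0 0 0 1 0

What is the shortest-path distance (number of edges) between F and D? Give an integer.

One shortest route is F – A – H – D, which uses 3 edges, and at distance 2 from F we only reach {E, H}, which does not include D. So d(F,D) = 3.

3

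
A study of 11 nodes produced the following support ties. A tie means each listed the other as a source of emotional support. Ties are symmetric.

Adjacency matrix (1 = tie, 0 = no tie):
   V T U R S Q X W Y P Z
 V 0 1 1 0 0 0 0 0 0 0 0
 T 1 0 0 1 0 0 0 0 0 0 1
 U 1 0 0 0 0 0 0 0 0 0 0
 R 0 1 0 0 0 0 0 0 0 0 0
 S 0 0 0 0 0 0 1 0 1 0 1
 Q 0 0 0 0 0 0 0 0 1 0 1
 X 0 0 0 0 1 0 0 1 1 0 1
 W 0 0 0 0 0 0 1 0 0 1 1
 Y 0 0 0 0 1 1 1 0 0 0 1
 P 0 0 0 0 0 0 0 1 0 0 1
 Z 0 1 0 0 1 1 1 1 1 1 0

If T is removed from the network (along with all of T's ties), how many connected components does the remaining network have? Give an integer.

3

Without T, the remaining ties split the others into: {U, V}; {R}; {P, Q, S, W, X, Y, Z}.
That's 3 separate components.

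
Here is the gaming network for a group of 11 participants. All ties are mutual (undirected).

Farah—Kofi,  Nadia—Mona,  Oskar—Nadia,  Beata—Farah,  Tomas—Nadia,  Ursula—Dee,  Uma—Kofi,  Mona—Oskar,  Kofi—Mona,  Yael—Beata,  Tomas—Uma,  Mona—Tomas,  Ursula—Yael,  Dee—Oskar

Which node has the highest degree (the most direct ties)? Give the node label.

Mona

Degrees — Beata:2, Dee:2, Farah:2, Kofi:3, Mona:4, Nadia:3, Oskar:3, Tomas:3, Uma:2, Ursula:2, Yael:2.
The maximum is 4, attained only by Mona.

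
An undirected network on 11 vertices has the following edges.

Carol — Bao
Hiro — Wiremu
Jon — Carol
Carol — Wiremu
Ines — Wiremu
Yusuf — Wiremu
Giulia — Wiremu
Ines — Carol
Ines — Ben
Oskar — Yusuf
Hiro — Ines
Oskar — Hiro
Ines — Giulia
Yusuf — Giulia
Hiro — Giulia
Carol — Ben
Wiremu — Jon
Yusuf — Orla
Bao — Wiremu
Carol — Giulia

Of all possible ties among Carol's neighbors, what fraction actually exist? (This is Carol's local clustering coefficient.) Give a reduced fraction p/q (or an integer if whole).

2/5

Carol's neighbors: Bao, Ben, Giulia, Ines, Jon, and Wiremu (k = 6).
Possible neighbor pairs: C(6,2) = 15. Edges among them: Bao–Wiremu, Ben–Ines, Giulia–Ines, Giulia–Wiremu, Ines–Wiremu, Jon–Wiremu → e = 6.
Clustering(Carol) = 6/15 = 2/5.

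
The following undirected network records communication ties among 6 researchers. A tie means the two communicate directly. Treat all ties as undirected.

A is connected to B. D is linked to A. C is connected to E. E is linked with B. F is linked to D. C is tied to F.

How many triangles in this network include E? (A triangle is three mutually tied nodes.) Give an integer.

E's neighbors are B and C, but none of them are tied to each other, so no triangle contains E.

0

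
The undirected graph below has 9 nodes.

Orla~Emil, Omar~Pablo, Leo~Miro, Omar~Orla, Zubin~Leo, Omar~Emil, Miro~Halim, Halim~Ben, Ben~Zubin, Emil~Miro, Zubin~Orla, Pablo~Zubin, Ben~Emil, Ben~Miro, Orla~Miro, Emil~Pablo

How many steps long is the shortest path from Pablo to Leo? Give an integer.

One shortest route is Pablo – Zubin – Leo, which uses 2 edges, and Pablo and Leo are not directly tied, so nothing shorter exists. So d(Pablo,Leo) = 2.

2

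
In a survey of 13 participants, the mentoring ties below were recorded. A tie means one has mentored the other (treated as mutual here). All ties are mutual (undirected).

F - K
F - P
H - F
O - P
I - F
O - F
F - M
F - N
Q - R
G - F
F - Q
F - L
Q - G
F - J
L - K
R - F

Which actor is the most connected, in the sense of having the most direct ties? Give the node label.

Degrees — F:12, G:2, H:1, I:1, J:1, K:2, L:2, M:1, N:1, O:2, P:2, Q:3, R:2.
The maximum is 12, attained only by F.

F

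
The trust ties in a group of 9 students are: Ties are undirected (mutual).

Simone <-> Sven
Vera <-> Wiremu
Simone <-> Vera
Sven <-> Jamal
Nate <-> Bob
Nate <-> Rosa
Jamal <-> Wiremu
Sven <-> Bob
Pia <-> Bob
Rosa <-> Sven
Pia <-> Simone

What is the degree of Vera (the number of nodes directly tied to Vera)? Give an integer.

Vera is directly tied to Simone and Wiremu. That is 2 neighbors, so the degree of Vera is 2.

2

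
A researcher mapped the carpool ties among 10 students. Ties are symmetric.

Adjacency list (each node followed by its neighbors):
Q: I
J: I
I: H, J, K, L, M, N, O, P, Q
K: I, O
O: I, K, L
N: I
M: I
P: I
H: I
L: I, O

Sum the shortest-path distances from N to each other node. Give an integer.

Distances from N: H:2, I:1, J:2, K:2, L:2, M:2, O:2, P:2, Q:2.
Sum = 2 + 1 + 2 + 2 + 2 + 2 + 2 + 2 + 2 = 17.

17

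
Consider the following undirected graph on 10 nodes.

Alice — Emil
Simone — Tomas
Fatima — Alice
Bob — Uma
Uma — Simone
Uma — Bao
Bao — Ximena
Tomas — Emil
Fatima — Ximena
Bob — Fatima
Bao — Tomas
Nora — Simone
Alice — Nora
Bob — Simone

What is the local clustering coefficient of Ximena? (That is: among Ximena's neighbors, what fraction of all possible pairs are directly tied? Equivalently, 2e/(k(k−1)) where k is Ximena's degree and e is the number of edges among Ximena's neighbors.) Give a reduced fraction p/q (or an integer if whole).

Ximena's neighbors: Bao and Fatima (k = 2).
Possible neighbor pairs: C(2,2) = 1. Edges among them: none → e = 0.
Clustering(Ximena) = 0/1.

0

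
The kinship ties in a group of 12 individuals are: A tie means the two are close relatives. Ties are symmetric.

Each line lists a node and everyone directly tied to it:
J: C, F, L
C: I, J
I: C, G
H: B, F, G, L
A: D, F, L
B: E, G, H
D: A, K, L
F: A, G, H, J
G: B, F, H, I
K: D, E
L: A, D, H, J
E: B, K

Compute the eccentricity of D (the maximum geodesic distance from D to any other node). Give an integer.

4

Distances from D: A:1, B:3, C:3, E:2, F:2, G:3, H:2, I:4, J:2, K:1, L:1.
The largest is 4 (to I), so the eccentricity of D is 4.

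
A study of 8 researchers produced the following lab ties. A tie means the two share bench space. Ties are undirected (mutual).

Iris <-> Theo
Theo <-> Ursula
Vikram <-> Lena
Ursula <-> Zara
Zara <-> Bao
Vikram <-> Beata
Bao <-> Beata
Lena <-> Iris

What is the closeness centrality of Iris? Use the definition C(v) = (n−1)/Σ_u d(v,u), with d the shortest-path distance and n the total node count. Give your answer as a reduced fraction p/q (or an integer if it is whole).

7/16

Distances from Iris: Bao:4, Beata:3, Lena:1, Theo:1, Ursula:2, Vikram:2, Zara:3. Sum = 16.
n = 8, so closeness = 7/16.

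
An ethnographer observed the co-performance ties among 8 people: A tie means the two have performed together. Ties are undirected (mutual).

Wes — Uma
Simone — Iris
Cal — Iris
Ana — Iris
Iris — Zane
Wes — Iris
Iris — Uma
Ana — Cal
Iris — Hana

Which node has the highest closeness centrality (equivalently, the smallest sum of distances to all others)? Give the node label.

Farness (sum of distances to all others) for each node — Ana:12, Cal:12, Hana:13, Iris:7, Simone:13, Uma:12, Wes:12, Zane:13.
The smallest farness is 7, for Iris, so Iris has the highest closeness.

Iris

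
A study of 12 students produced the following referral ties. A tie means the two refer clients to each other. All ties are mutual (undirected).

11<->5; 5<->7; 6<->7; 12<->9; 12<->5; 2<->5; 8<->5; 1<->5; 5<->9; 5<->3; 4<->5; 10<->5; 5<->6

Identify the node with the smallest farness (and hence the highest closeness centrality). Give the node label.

Farness (sum of distances to all others) for each node — 1:21, 2:21, 3:21, 4:21, 5:11, 6:20, 7:20, 8:21, 9:20, 10:21, 11:21, 12:20.
The smallest farness is 11, for 5, so 5 has the highest closeness.

5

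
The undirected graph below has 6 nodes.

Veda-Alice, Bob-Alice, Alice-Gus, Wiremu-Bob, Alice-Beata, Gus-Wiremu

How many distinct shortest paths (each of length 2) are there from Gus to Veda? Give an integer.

1

The shortest distance is 2, and the only length-2 path is Gus–Alice–Veda. So there is exactly 1 shortest path.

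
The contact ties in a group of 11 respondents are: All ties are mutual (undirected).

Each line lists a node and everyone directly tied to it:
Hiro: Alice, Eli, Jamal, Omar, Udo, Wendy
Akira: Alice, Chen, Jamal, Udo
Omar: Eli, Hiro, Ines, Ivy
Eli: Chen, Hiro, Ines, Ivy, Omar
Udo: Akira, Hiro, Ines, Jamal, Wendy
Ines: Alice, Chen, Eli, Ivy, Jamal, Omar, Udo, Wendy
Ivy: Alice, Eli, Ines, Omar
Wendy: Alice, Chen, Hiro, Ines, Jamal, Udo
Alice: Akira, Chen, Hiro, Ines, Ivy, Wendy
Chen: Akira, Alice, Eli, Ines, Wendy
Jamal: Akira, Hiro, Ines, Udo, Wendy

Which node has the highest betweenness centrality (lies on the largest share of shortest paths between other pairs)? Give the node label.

Unnormalized betweenness of each node: Akira:7/6, Alice:23/6, Chen:83/36, Eli:16/9, Hiro:17/4, Ines:301/36, Ivy:25/36, Jamal:11/9, Omar:1/2, Udo:11/9, Wendy:5/3.
Ines has the largest value, 301/36, making it the main broker — the node through which the most shortest paths run.

Ines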